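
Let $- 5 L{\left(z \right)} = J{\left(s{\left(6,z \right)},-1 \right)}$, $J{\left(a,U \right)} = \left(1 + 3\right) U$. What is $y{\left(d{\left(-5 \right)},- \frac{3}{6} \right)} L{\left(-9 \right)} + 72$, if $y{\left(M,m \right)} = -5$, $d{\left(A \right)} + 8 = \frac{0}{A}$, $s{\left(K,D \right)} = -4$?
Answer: $68$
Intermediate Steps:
$d{\left(A \right)} = -8$ ($d{\left(A \right)} = -8 + \frac{0}{A} = -8 + 0 = -8$)
$J{\left(a,U \right)} = 4 U$
$L{\left(z \right)} = \frac{4}{5}$ ($L{\left(z \right)} = - \frac{4 \left(-1\right)}{5} = \left(- \frac{1}{5}\right) \left(-4\right) = \frac{4}{5}$)
$y{\left(d{\left(-5 \right)},- \frac{3}{6} \right)} L{\left(-9 \right)} + 72 = \left(-5\right) \frac{4}{5} + 72 = -4 + 72 = 68$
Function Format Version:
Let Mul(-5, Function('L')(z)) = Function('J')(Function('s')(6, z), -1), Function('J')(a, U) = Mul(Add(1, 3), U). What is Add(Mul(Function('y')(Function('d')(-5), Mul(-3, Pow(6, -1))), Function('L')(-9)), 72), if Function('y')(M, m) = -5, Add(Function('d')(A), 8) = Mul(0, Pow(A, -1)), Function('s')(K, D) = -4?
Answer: 68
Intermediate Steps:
Function('d')(A) = -8 (Function('d')(A) = Add(-8, Mul(0, Pow(A, -1))) = Add(-8, 0) = -8)
Function('J')(a, U) = Mul(4, U)
Function('L')(z) = Rational(4, 5) (Function('L')(z) = Mul(Rational(-1, 5), Mul(4, -1)) = Mul(Rational(-1, 5), -4) = Rational(4, 5))
Add(Mul(Function('y')(Function('d')(-5), Mul(-3, Pow(6, -1))), Function('L')(-9)), 72) = Add(Mul(-5, Rational(4, 5)), 72) = Add(-4, 72) = 68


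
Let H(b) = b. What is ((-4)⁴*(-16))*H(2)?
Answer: -8192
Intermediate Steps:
((-4)⁴*(-16))*H(2) = ((-4)⁴*(-16))*2 = (256*(-16))*2 = -4096*2 = -8192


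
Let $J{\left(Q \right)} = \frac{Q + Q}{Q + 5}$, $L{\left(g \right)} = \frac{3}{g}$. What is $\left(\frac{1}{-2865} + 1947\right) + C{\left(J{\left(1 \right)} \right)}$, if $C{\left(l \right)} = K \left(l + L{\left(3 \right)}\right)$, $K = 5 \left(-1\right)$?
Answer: $\frac{1853018}{955} \approx 1940.3$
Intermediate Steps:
$K = -5$
$J{\left(Q \right)} = \frac{2 Q}{5 + Q}$
$C{\left(l \right)} = -5 - 5 l$ ($C{\left(l \right)} = - 5 \left(l + \frac{3}{3}\right) = - 5 \left(l + 3 \cdot \frac{1}{3}\right) = - 5 \left(l + 1\right) = - 5 \left(1 + l\right) = -5 - 5 l$)
$\left(\frac{1}{-2865} + 1947\right) + C{\left(J{\left(1 \right)} \right)} = \left(\frac{1}{-2865} + 1947\right) - \left(5 + 5 \cdot 2 \cdot 1 \frac{1}{5 + 1}\right) = \left(- \frac{1}{2865} + 1947\right) - \left(5 + 5 \cdot 2 \cdot 1 \cdot \frac{1}{6}\right) = \frac{5578154}{2865} - \left(5 + 5 \cdot 2 \cdot 1 \cdot \frac{1}{6}\right) = \frac{5578154}{2865} - \frac{20}{3} = \frac{1853018}{955}$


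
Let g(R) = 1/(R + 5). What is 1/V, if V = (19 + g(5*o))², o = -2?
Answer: 25/8836 ≈ 0.0028293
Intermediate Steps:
g(R) = 1/(5 + R)
V = 8836/25 (V = (19 + 1/(5 + 5*(-2)))² = (19 + 1/(5 - 10))² = (19 + 1/(-5))² = (19 - ⅕)² = (94/5)² = 8836/25 ≈ 353.44)
1/V = 1/(8836/25) = 25/8836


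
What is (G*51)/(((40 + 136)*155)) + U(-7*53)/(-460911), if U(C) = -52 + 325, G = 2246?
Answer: 799819151/190509880 ≈ 4.1983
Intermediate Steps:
U(C) = 273
(G*51)/(((40 + 136)*155)) + U(-7*53)/(-460911) = (2246*51)/(((40 + 136)*155)) + 273/(-460911) = 114546/((176*155)) + 273*(-1/460911) = 114546/27280 - 91/153637 = 114546*(1/27280) - 91/153637 = 57273/13640 - 91/153637 = 799819151/190509880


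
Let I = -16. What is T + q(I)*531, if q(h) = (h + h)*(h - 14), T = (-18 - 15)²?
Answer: 510849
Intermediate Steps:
T = 1089 (T = (-33)² = 1089)
q(h) = 2*h*(-14 + h) (q(h) = (2*h)*(-14 + h) = 2*h*(-14 + h))
T + q(I)*531 = 1089 + (2*(-16)*(-14 - 16))*531 = 1089 + (2*(-16)*(-30))*531 = 1089 + 960*531 = 1089 + 509760 = 510849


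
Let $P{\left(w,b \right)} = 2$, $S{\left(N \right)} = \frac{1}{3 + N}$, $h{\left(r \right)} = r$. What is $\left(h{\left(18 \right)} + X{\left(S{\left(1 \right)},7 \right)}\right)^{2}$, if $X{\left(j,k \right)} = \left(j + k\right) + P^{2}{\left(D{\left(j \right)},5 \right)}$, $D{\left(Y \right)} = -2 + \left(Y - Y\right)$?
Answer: $\frac{13689}{16} \approx 855.56$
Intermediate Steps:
$D{\left(Y \right)} = -2$ ($D{\left(Y \right)} = -2 + 0 = -2$)
$X{\left(j,k \right)} = 4 + j + k$ ($X{\left(j,k \right)} = \left(j + k\right) + 2^{2} = \left(j + k\right) + 4 = 4 + j + k$)
$\left(h{\left(18 \right)} + X{\left(S{\left(1 \right)},7 \right)}\right)^{2} = \left(18 + \left(4 + \frac{1}{3 + 1} + 7\right)\right)^{2} = \left(18 + \left(4 + \frac{1}{4} + 7\right)\right)^{2} = \left(18 + \frac{45}{4}\right)^{2} = \left(\frac{117}{4}\right)^{2} = \frac{13689}{16}$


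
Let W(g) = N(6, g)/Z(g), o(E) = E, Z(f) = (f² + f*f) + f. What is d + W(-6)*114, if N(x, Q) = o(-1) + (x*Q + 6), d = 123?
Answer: 764/11 ≈ 69.455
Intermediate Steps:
Z(f) = f + 2*f² (Z(f) = (f² + f²) + f = 2*f² + f = f + 2*f²)
N(x, Q) = 5 + Q*x (N(x, Q) = -1 + (x*Q + 6) = -1 + (Q*x + 6) = -1 + (6 + Q*x) = 5 + Q*x)
W(g) = (5 + 6*g)/(g*(1 + 2*g)) (W(g) = (5 + g*6)/((g*(1 + 2*g))) = (5 + 6*g)*(1/(g*(1 + 2*g))) = (5 + 6*g)/(g*(1 + 2*g)))
d + W(-6)*114 = 123 + ((5 + 6*(-6))/((-6)*(1 + 2*(-6))))*114 = 123 - (5 - 36)/(6*(1 - 12))*114 = 123 - ⅙*(-31)/(-11)*114 = 123 - ⅙*(-1/11)*(-31)*114 = 123 - 31/66*114 = 123 - 589/11 = 764/11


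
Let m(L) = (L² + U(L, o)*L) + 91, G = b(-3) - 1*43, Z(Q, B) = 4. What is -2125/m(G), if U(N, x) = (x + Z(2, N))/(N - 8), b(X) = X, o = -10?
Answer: -19125/19817 ≈ -0.96508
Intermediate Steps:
U(N, x) = (4 + x)/(-8 + N) (U(N, x) = (x + 4)/(N - 8) = (4 + x)/(-8 + N))
G = -46 (G = -3 - 1*43 = -3 - 43 = -46)
m(L) = 91 + L² - 6*L/(-8 + L) (m(L) = (L² + ((4 - 10)/(-8 + L))*L) + 91 = (L² + (-6/(-8 + L))*L) + 91 = (L² - 6*L/(-8 + L)) + 91 = 91 + L² - 6*L/(-8 + L))
-2125/m(G) = -2125*(-8 - 46)/(-6*(-46) + (-8 - 46)*(91 + (-46)²)) = -2125*(-54/(276 - 54*(91 + 2116))) = -2125*(-54/(276 - 54*2207)) = -2125*(-54/(276 - 119178)) = -2125/((-1/54*(-118902))) = -2125/19817/9 = -2125*9/19817 = -19125/19817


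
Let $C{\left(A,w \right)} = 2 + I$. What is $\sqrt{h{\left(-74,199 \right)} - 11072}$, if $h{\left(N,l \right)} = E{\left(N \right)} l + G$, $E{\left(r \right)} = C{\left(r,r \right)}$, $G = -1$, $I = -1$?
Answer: $i \sqrt{10874} \approx 104.28 i$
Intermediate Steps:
$C{\left(A,w \right)} = 1$ ($C{\left(A,w \right)} = 2 - 1 = 1$)
$E{\left(r \right)} = 1$
$h{\left(N,l \right)} = -1 + l$ ($h{\left(N,l \right)} = 1 l - 1 = l - 1 = -1 + l$)
$\sqrt{h{\left(-74,199 \right)} - 11072} = \sqrt{\left(-1 + 199\right) - 11072} = \sqrt{198 - 11072} = \sqrt{-10874} = i \sqrt{10874}$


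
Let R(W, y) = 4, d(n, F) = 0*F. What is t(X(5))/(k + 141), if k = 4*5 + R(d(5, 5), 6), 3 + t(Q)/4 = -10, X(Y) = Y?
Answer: -52/165 ≈ -0.31515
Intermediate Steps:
d(n, F) = 0
t(Q) = -52 (t(Q) = -12 + 4*(-10) = -12 - 40 = -52)
k = 24 (k = 4*5 + 4 = 20 + 4 = 24)
t(X(5))/(k + 141) = -52/(24 + 141) = -52/165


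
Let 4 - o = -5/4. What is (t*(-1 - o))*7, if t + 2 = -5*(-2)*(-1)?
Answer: 525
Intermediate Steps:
t = -12 (t = -2 - 5*(-2)*(-1) = -2 + 10*(-1) = -2 - 10 = -12)
o = 21/4 (o = 4 - (-5)/4 = 4 - 1*(-5/4) = 4 + 5/4 = 21/4 ≈ 5.2500)
(t*(-1 - o))*7 = -12*(-1 - 1*21/4)*7 = -12*(-1 - 21/4)*7 = -12*(-25/4)*7 = 75*7 = 525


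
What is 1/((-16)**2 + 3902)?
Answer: 1/4158 ≈ 0.00024050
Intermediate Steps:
1/((-16)**2 + 3902) = 1/(256 + 3902) = 1/4158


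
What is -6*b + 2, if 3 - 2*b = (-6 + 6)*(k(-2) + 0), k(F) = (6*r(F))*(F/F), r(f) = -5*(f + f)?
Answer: -7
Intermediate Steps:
r(f) = -10*f
k(F) = -60*F (k(F) = (6*(-10*F))*(F/F) = -60*F*1 = -60*F)
b = 3/2 (b = 3/2 - (-6 + 6)*(-60*(-2) + 0)/2 = 3/2 - 0*(120 + 0) = 3/2 - 0*120 = 3/2 - 1/2*0 = 3/2 + 0 = 3/2 ≈ 1.5000)
-6*b + 2 = -6*3/2 + 2 = -9 + 2 = -7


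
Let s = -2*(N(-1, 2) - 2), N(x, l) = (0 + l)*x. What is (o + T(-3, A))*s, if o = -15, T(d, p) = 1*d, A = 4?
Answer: -144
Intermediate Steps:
T(d, p) = d
N(x, l) = l*x
s = 8 (s = -2*(2*(-1) - 2) = -2*(-2 - 2) = -2*(-4) = 8)
(o + T(-3, A))*s = (-15 - 3)*8 = -18*8 = -144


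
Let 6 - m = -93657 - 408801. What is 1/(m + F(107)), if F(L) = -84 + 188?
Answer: 1/502568 ≈ 1.9898e-6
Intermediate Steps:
F(L) = 104
m = 502464 (m = 6 - (-93657 - 408801) = 6 - 1*(-502458) = 6 + 502458 = 502464)
1/(m + F(107)) = 1/(502464 + 104) = 1/502568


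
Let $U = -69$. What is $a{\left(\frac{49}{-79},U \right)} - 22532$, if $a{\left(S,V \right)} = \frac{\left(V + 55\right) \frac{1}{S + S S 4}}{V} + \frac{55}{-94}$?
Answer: $- \frac{119692684885}{5312034} \approx -22532.0$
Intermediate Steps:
$a{\left(S,V \right)} = - \frac{55}{94} + \frac{55 + V}{V \left(S + 4 S^{2}\right)}$ ($a{\left(S,V \right)} = \frac{\left(55 + V\right) \frac{1}{S + S^{2} \cdot 4}}{V} + 55 \left(- \frac{1}{94}\right) = \frac{\left(55 + V\right) \frac{1}{S + 4 S^{2}}}{V} - \frac{55}{94} = \frac{\frac{1}{S + 4 S^{2}} \left(55 + V\right)}{V} - \frac{55}{94} = \frac{55 + V}{V \left(S + 4 S^{2}\right)} - \frac{55}{94} = - \frac{55}{94} + \frac{55 + V}{V \left(S + 4 S^{2}\right)}$)
$a{\left(\frac{49}{-79},U \right)} - 22532 = \frac{5170 + 94 \left(-69\right) - - 15180 \left(\frac{49}{-79}\right)^{2} - 55 \frac{49}{-79} \left(-69\right)}{94 \frac{49}{-79} \left(-69\right) \left(1 + 4 \frac{49}{-79}\right)} - 22532 = \frac{1}{94} \frac{1}{49 \left(- \frac{1}{79}\right)} \left(- \frac{1}{69}\right) \frac{1}{1 + 4 \cdot 49 \left(- \frac{1}{79}\right)} \left(5170 - 6486 - - 15180 \left(49 \left(- \frac{1}{79}\right)\right)^{2} - 55 \cdot 49 \left(- \frac{1}{79}\right) \left(-69\right)\right) - 22532 = \frac{1}{94} \frac{1}{- \frac{49}{79}} \left(- \frac{1}{69}\right) \frac{1}{1 + 4 \left(- \frac{49}{79}\right)} \left(5170 - 6486 - - 15180 \left(- \frac{49}{79}\right)^{2} - \left(- \frac{2695}{79}\right) \left(-69\right)\right) - 22532 = \frac{1}{94} \left(- \frac{79}{49}\right) \left(- \frac{1}{69}\right) \frac{1}{1 - \frac{196}{79}} \left(5170 - 6486 - \left(-15180\right) \frac{2401}{6241} - \frac{185955}{79}\right) - 22532 = \frac{1}{94} \left(- \frac{79}{49}\right) \left(- \frac{1}{69}\right) \frac{1}{- \frac{117}{79}} \left(5170 - 6486 + \frac{36447180}{6241} - \frac{185955}{79}\right) - 22532 = \frac{1}{94} \left(- \frac{79}{49}\right) \left(- \frac{1}{69}\right) \left(- \frac{79}{117}\right) \frac{13543579}{6241} - 22532 = - \frac{1934797}{5312034} - 22532 = - \frac{119692684885}{5312034}$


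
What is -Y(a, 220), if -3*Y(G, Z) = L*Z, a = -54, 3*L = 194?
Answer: 42680/9 ≈ 4742.2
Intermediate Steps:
L = 194/3 (L = (⅓)*194 = 194/3 ≈ 64.667)
Y(G, Z) = -194*Z/9
-Y(a, 220) = -(-194)*220/9 = -1*(-42680/9) = 42680/9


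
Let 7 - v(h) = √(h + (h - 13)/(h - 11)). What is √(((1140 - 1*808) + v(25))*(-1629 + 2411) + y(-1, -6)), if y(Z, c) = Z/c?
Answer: √(467633166 - 197064*√1267)/42 ≈ 511.00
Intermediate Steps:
v(h) = 7 - √(h + (-13 + h)/(-11 + h)) (v(h) = 7 - √(h + (h - 13)/(h - 11)) = 7 - √(h + (-13 + h)/(-11 + h)))
√(((1140 - 1*808) + v(25))*(-1629 + 2411) + y(-1, -6)) = √(((1140 - 1*808) + (7 - √((-13 + 25 + 25*(-11 + 25))/(-11 + 25))))*(-1629 + 2411) - 1/(-6)) = √(((1140 - 808) + (7 - √((-13 + 25 + 25*14)/14)))*782 - 1*(-⅙)) = √((332 + (7 - √((-13 + 25 + 350)/14)))*782 + ⅙) = √((332 + (7 - √((1/14)*362)))*782 + ⅙) = √((332 + (7 - √(181/7)))*782 + ⅙) = √((332 + (7 - √1267/7))*782 + ⅙) = √((339 - √1267/7)*782 + ⅙) = √((265098 - 782*√1267/7) + ⅙) = √(1590589/6 - 782*√1267/7)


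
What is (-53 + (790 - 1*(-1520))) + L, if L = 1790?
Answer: 4047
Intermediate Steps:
(-53 + (790 - 1*(-1520))) + L = (-53 + (790 - 1*(-1520))) + 1790 = (-53 + (790 + 1520)) + 1790 = (-53 + 2310) + 1790 = 2257 + 1790 = 4047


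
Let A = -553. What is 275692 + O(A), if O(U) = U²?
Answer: 581501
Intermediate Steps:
275692 + O(A) = 275692 + (-553)² = 275692 + 305809 = 581501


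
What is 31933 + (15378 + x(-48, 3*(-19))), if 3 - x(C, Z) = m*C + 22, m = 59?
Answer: 50124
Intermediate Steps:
x(C, Z) = -19 - 59*C (x(C, Z) = 3 - (59*C + 22) = 3 - (22 + 59*C) = 3 + (-22 - 59*C) = -19 - 59*C)
31933 + (15378 + x(-48, 3*(-19))) = 31933 + (15378 + (-19 - 59*(-48))) = 31933 + (15378 + (-19 + 2832)) = 31933 + (15378 + 2813) = 31933 + 18191 = 50124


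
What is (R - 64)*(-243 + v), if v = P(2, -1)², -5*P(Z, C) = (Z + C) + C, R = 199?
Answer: -32805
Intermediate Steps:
P(Z, C) = -2*C/5 - Z/5 (P(Z, C) = -((Z + C) + C)/5 = -((C + Z) + C)/5 = -(Z + 2*C)/5 = -2*C/5 - Z/5)
v = 0 (v = (-⅖*(-1) - ⅕*2)² = (⅖ - ⅖)² = 0² = 0)
(R - 64)*(-243 + v) = (199 - 64)*(-243 + 0) = 135*(-243) = -32805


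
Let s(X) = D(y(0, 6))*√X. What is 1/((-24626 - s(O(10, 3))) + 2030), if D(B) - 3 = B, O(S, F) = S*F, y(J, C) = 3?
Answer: -1883/42548178 + √30/85096356 ≈ -4.4191e-5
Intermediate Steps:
O(S, F) = F*S
D(B) = 3 + B
s(X) = 6*√X (s(X) = (3 + 3)*√X = 6*√X)
1/((-24626 - s(O(10, 3))) + 2030) = 1/((-24626 - 6*√(3*10)) + 2030) = 1/((-24626 - 6*√30) + 2030) = 1/(-22596 - 6*√30)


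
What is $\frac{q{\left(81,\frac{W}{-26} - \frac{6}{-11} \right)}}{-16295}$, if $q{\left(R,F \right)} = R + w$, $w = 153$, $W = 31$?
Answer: $- \frac{234}{16295} \approx -0.01436$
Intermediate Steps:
$q{\left(R,F \right)} = 153 + R$ ($q{\left(R,F \right)} = R + 153 = 153 + R$)
$\frac{q{\left(81,\frac{W}{-26} - \frac{6}{-11} \right)}}{-16295} = \frac{153 + 81}{-16295} = 234 \left(- \frac{1}{16295}\right) = - \frac{234}{16295}$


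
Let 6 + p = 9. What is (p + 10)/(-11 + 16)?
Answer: 13/5 ≈ 2.6000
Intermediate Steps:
p = 3 (p = -6 + 9 = 3)
(p + 10)/(-11 + 16) = (3 + 10)/(-11 + 16) = 13/5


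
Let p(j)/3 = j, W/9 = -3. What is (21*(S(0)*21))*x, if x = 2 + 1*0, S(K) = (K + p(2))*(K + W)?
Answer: -142884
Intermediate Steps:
W = -27 (W = 9*(-3) = -27)
p(j) = 3*j
S(K) = (-27 + K)*(6 + K) (S(K) = (K + 3*2)*(K - 27) = (K + 6)*(-27 + K) = (6 + K)*(-27 + K) = (-27 + K)*(6 + K))
x = 2 (x = 2 + 0 = 2)
(21*(S(0)*21))*x = (21*((-162 + 0² - 21*0)*21))*2 = (21*((-162 + 0 + 0)*21))*2 = (21*(-162*21))*2 = (21*(-3402))*2 = -71442*2 = -142884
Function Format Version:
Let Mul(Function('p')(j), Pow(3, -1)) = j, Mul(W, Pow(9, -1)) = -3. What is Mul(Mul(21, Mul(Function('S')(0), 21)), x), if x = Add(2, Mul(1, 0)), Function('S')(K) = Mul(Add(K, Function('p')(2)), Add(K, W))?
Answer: -142884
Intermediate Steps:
W = -27 (W = Mul(9, -3) = -27)
Function('p')(j) = Mul(3, j)
Function('S')(K) = Mul(Add(-27, K), Add(6, K)) (Function('S')(K) = Mul(Add(K, Mul(3, 2)), Add(K, -27)) = Mul(Add(K, 6), Add(-27, K)) = Mul(Add(6, K), Add(-27, K)) = Mul(Add(-27, K), Add(6, K)))
x = 2 (x = Add(2, 0) = 2)
Mul(Mul(21, Mul(Function('S')(0), 21)), x) = Mul(Mul(21, Mul(Add(-162, Pow(0, 2), Mul(-21, 0)), 21)), 2) = Mul(Mul(21, Mul(Add(-162, 0, 0), 21)), 2) = Mul(Mul(21, Mul(-162, 21)), 2) = Mul(Mul(21, -3402), 2) = Mul(-71442, 2) = -142884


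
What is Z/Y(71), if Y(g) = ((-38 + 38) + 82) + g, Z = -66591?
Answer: -7399/17 ≈ -435.24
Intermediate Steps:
Y(g) = 82 + g (Y(g) = (0 + 82) + g = 82 + g)
Z/Y(71) = -66591/(82 + 71) = -66591/153 = -66591*1/153 = -7399/17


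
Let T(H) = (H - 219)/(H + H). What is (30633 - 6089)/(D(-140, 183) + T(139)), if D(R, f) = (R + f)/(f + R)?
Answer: 3411616/99 ≈ 34461.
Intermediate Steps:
D(R, f) = 1 (D(R, f) = (R + f)/(R + f) = 1)
T(H) = (-219 + H)/(2*H) (T(H) = (-219 + H)/((2*H)) = (-219 + H)*(1/(2*H)) = (-219 + H)/(2*H))
(30633 - 6089)/(D(-140, 183) + T(139)) = (30633 - 6089)/(1 + (1/2)*(-219 + 139)/139) = 24544/(1 + (1/2)*(1/139)*(-80)) = 24544/(1 - 40/139) = 24544/(99/139) = 24544*(139/99) = 3411616/99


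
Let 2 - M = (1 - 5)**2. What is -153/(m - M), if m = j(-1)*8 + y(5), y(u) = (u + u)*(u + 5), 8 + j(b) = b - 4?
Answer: -153/10 ≈ -15.300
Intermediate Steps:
j(b) = -12 + b (j(b) = -8 + (b - 4) = -8 + (-4 + b) = -12 + b)
M = -14 (M = 2 - (1 - 5)**2 = 2 - 1*(-4)**2 = 2 - 1*16 = 2 - 16 = -14)
y(u) = 2*u*(5 + u) (y(u) = (2*u)*(5 + u) = 2*u*(5 + u))
m = -4 (m = (-12 - 1)*8 + 2*5*(5 + 5) = -13*8 + 2*5*10 = -104 + 100 = -4)
-153/(m - M) = -153/(-4 - 1*(-14)) = -153/(-4 + 14) = -153/10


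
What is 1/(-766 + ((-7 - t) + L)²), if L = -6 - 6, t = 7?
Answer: -1/90 ≈ -0.011111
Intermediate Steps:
L = -12
1/(-766 + ((-7 - t) + L)²) = 1/(-766 + ((-7 - 1*7) - 12)²) = 1/(-766 + ((-7 - 7) - 12)²) = 1/(-766 + (-14 - 12)²) = 1/(-766 + (-26)²) = 1/(-766 + 676) = 1/(-90) = -1/90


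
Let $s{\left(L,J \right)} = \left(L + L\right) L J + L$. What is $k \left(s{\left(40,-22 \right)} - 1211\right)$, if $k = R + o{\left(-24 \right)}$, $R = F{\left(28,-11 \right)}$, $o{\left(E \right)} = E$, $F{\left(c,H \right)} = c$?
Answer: $-286284$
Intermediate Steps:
$R = 28$
$s{\left(L,J \right)} = L + 2 J L^{2}$ ($s{\left(L,J \right)} = 2 L L J + L = 2 L^{2} J + L = 2 J L^{2} + L = L + 2 J L^{2}$)
$k = 4$ ($k = 28 - 24 = 4$)
$k \left(s{\left(40,-22 \right)} - 1211\right) = 4 \left(40 \left(1 + 2 \left(-22\right) 40\right) - 1211\right) = 4 \left(40 \left(1 - 1760\right) - 1211\right) = 4 \left(40 \left(-1759\right) - 1211\right) = 4 \left(-70360 - 1211\right) = 4 \left(-71571\right) = -286284$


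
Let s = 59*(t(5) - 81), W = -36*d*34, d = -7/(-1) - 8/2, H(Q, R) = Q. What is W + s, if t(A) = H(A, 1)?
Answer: -8156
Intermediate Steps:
t(A) = A
d = 3 (d = -7*(-1) - 8*1/2 = 7 - 4 = 3)
W = -3672 (W = -36*3*34 = -108*34 = -3672)
s = -4484 (s = 59*(5 - 81) = 59*(-76) = -4484)
W + s = -3672 - 4484 = -8156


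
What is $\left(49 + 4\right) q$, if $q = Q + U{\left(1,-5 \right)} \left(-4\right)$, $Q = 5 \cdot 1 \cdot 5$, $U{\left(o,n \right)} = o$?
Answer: $1113$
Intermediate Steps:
$Q = 25$ ($Q = 5 \cdot 5 = 25$)
$q = 21$ ($q = 25 + 1 \left(-4\right) = 25 - 4 = 21$)
$\left(49 + 4\right) q = \left(49 + 4\right) 21 = 53 \cdot 21 = 1113$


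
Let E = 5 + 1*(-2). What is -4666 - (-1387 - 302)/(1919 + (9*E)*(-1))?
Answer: -8826383/1892 ≈ -4665.1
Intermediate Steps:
E = 3 (E = 5 - 2 = 3)
-4666 - (-1387 - 302)/(1919 + (9*E)*(-1)) = -4666 - (-1387 - 302)/(1919 + (9*3)*(-1)) = -4666 - (-1689)/(1919 + 27*(-1)) = -4666 - (-1689)/(1919 - 27) = -4666 - (-1689)/1892 = -4666 - 1*(-1689/1892) = -4666 + 1689/1892 = -8826383/1892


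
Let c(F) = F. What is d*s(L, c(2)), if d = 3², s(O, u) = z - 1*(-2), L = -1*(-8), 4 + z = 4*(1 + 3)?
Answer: 126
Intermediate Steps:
z = 12 (z = -4 + 4*(1 + 3) = -4 + 4*4 = -4 + 16 = 12)
L = 8
s(O, u) = 14 (s(O, u) = 12 - 1*(-2) = 12 + 2 = 14)
d = 9
d*s(L, c(2)) = 9*14 = 126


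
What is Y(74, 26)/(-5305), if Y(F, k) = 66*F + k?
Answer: -982/1061 ≈ -0.92554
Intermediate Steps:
Y(F, k) = k + 66*F
Y(74, 26)/(-5305) = (26 + 66*74)/(-5305) = (26 + 4884)*(-1/5305) = 4910*(-1/5305) = -982/1061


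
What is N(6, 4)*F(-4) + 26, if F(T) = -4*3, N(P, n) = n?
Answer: -22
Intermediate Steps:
F(T) = -12
N(6, 4)*F(-4) + 26 = 4*(-12) + 26 = -48 + 26 = -22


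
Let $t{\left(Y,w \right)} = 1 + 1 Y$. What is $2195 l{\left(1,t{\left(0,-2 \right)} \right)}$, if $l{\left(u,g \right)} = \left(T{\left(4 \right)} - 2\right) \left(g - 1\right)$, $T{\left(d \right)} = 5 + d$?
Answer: $0$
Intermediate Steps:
$t{\left(Y,w \right)} = 1 + Y$
$l{\left(u,g \right)} = -7 + 7 g$ ($l{\left(u,g \right)} = \left(\left(5 + 4\right) - 2\right) \left(g - 1\right) = \left(9 - 2\right) \left(-1 + g\right) = 7 \left(-1 + g\right) = -7 + 7 g$)
$2195 l{\left(1,t{\left(0,-2 \right)} \right)} = 2195 \left(-7 + 7 \left(1 + 0\right)\right) = 2195 \left(-7 + 7 \cdot 1\right) = 2195 \left(-7 + 7\right) = 2195 \cdot 0 = 0$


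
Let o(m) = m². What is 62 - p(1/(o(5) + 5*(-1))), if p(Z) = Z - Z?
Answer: 62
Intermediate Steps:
p(Z) = 0
62 - p(1/(o(5) + 5*(-1))) = 62 - 1*0 = 62 + 0 = 62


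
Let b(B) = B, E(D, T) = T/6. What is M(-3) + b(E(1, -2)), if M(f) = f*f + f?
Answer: 17/3 ≈ 5.6667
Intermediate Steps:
E(D, T) = T/6 (E(D, T) = T*(⅙) = T/6)
M(f) = f + f² (M(f) = f² + f = f + f²)
M(-3) + b(E(1, -2)) = -3*(1 - 3) + (⅙)*(-2) = -3*(-2) - ⅓ = 6 - ⅓ = 17/3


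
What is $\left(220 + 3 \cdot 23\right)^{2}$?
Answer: $83521$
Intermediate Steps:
$\left(220 + 3 \cdot 23\right)^{2} = \left(220 + 69\right)^{2} = 289^{2} = 83521$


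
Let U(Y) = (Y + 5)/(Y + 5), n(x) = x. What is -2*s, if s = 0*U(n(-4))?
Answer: 0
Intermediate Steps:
U(Y) = 1 (U(Y) = (5 + Y)/(5 + Y) = 1)
s = 0 (s = 0*1 = 0)
-2*s = -2*0 = 0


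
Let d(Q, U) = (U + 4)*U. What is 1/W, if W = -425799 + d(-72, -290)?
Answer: -1/342859 ≈ -2.9167e-6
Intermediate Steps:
d(Q, U) = U*(4 + U) (d(Q, U) = (4 + U)*U = U*(4 + U))
W = -342859 (W = -425799 - 290*(4 - 290) = -425799 - 290*(-286) = -425799 + 82940 = -342859)
1/W = 1/(-342859) = -1/342859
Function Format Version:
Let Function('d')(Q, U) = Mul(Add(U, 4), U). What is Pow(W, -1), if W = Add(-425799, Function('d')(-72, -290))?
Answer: Rational(-1, 342859) ≈ -2.9167e-6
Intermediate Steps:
Function('d')(Q, U) = Mul(U, Add(4, U)) (Function('d')(Q, U) = Mul(Add(4, U), U) = Mul(U, Add(4, U)))
W = -342859 (W = Add(-425799, Mul(-290, Add(4, -290))) = Add(-425799, Mul(-290, -286)) = Add(-425799, 82940) = -342859)
Pow(W, -1) = Pow(-342859, -1) = Rational(-1, 342859)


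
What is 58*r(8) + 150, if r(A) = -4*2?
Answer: -314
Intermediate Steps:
r(A) = -8
58*r(8) + 150 = 58*(-8) + 150 = -464 + 150 = -314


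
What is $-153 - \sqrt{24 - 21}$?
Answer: $-153 - \sqrt{3} \approx -154.73$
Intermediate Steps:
$-153 - \sqrt{24 - 21} = -153 - \sqrt{3}$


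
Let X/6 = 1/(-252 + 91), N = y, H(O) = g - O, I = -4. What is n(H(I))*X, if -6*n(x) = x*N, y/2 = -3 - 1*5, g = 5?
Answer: -144/161 ≈ -0.89441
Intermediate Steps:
y = -16 (y = 2*(-3 - 1*5) = 2*(-3 - 5) = 2*(-8) = -16)
H(O) = 5 - O
N = -16
n(x) = 8*x/3 (n(x) = -x*(-16)/6 = -(-8)*x/3 = 8*x/3)
X = -6/161 (X = 6/(-252 + 91) = 6/(-161) = 6*(-1/161) = -6/161 ≈ -0.037267)
n(H(I))*X = (8*(5 - 1*(-4))/3)*(-6/161) = (8*(5 + 4)/3)*(-6/161) = ((8/3)*9)*(-6/161) = 24*(-6/161) = -144/161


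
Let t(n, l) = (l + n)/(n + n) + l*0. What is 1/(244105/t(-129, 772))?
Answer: -643/62979090 ≈ -1.0210e-5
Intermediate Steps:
t(n, l) = (l + n)/(2*n) (t(n, l) = (l + n)/((2*n)) + 0 = (l + n)*(1/(2*n)) + 0 = (l + n)/(2*n) + 0 = (l + n)/(2*n))
1/(244105/t(-129, 772)) = 1/(244105/(((½)*(772 - 129)/(-129)))) = 1/(244105/(((½)*(-1/129)*643))) = 1/(244105/(-643/258)) = 1/(244105*(-258/643)) = 1/(-62979090/643) = -643/62979090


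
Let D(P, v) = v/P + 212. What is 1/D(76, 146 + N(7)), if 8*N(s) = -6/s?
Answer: 112/23959 ≈ 0.0046747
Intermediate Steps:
N(s) = -3/(4*s) (N(s) = (-6/s)/8 = -3/(4*s))
D(P, v) = 212 + v/P (D(P, v) = v/P + 212 = 212 + v/P)
1/D(76, 146 + N(7)) = 1/(212 + (146 - ¾/7)/76) = 1/(212 + (146 - ¾*⅐)*(1/76)) = 1/(212 + (146 - 3/28)*(1/76)) = 1/(212 + (4085/28)*(1/76)) = 1/(212 + 215/112) = 1/(23959/112) = 112/23959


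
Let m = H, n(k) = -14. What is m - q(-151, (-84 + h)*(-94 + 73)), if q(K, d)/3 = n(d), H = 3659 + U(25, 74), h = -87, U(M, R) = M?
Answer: 3726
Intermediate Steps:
H = 3684 (H = 3659 + 25 = 3684)
q(K, d) = -42 (q(K, d) = 3*(-14) = -42)
m = 3684
m - q(-151, (-84 + h)*(-94 + 73)) = 3684 - 1*(-42) = 3684 + 42 = 3726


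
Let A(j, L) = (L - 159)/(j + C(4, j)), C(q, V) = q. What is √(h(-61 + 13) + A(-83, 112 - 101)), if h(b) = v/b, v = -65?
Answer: √2900643/948 ≈ 1.7965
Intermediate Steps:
h(b) = -65/b
A(j, L) = (-159 + L)/(4 + j) (A(j, L) = (L - 159)/(j + 4) = (-159 + L)/(4 + j))
√(h(-61 + 13) + A(-83, 112 - 101)) = √(-65/(-61 + 13) + (-159 + (112 - 101))/(4 - 83)) = √(-65/(-48) + (-159 + 11)/(-79)) = √(-65*(-1/48) - 1/79*(-148)) = √(65/48 + 148/79) = √(12239/3792) = √2900643/948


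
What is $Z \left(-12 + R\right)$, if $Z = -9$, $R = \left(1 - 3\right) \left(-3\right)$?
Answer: $54$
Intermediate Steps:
$R = 6$ ($R = \left(-2\right) \left(-3\right) = 6$)
$Z \left(-12 + R\right) = - 9 \left(-12 + 6\right) = \left(-9\right) \left(-6\right) = 54$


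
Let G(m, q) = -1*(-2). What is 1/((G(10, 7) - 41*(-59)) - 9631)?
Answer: -1/7210 ≈ -0.00013870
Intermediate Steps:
G(m, q) = 2
1/((G(10, 7) - 41*(-59)) - 9631) = 1/((2 - 41*(-59)) - 9631) = 1/((2 + 2419) - 9631) = 1/(2421 - 9631) = 1/(-7210) = -1/7210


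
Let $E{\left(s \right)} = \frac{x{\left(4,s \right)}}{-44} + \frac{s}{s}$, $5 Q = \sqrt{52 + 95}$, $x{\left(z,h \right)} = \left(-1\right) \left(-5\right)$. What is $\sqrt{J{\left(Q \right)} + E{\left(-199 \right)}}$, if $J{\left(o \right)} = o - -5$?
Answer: $\frac{\sqrt{71225 + 16940 \sqrt{3}}}{110} \approx 2.8829$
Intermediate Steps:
$x{\left(z,h \right)} = 5$
$Q = \frac{7 \sqrt{3}}{5}$ ($Q = \frac{\sqrt{52 + 95}}{5} = \frac{\sqrt{147}}{5} = \frac{7 \sqrt{3}}{5} \approx 2.4249$)
$J{\left(o \right)} = 5 + o$ ($J{\left(o \right)} = o + 5 = 5 + o$)
$E{\left(s \right)} = \frac{39}{44}$ ($E{\left(s \right)} = \frac{5}{-44} + \frac{s}{s} = 5 \left(- \frac{1}{44}\right) + 1 = - \frac{5}{44} + 1 = \frac{39}{44}$)
$\sqrt{J{\left(Q \right)} + E{\left(-199 \right)}} = \sqrt{\left(5 + \frac{7 \sqrt{3}}{5}\right) + \frac{39}{44}} = \sqrt{\frac{259}{44} + \frac{7 \sqrt{3}}{5}}$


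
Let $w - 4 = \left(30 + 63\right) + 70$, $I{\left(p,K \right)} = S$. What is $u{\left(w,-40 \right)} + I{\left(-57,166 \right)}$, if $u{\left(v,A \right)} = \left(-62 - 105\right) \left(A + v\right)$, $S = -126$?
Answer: $-21335$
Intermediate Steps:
$I{\left(p,K \right)} = -126$
$w = 167$ ($w = 4 + \left(\left(30 + 63\right) + 70\right) = 4 + \left(93 + 70\right) = 4 + 163 = 167$)
$u{\left(v,A \right)} = - 167 A - 167 v$ ($u{\left(v,A \right)} = - 167 \left(A + v\right) = - 167 A - 167 v$)
$u{\left(w,-40 \right)} + I{\left(-57,166 \right)} = \left(\left(-167\right) \left(-40\right) - 27889\right) - 126 = \left(6680 - 27889\right) - 126 = -21209 - 126 = -21335$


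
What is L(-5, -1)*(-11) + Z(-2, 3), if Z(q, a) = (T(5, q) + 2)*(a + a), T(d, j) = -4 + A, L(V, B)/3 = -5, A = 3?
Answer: 171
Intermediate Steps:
L(V, B) = -15 (L(V, B) = 3*(-5) = -15)
T(d, j) = -1 (T(d, j) = -4 + 3 = -1)
Z(q, a) = 2*a (Z(q, a) = (-1 + 2)*(a + a) = 1*(2*a) = 2*a)
L(-5, -1)*(-11) + Z(-2, 3) = -15*(-11) + 2*3 = 165 + 6 = 171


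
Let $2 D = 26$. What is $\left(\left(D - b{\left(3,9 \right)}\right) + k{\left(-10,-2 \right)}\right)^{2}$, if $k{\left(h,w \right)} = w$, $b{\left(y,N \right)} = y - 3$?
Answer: $121$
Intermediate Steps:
$b{\left(y,N \right)} = -3 + y$
$D = 13$ ($D = \frac{1}{2} \cdot 26 = 13$)
$\left(\left(D - b{\left(3,9 \right)}\right) + k{\left(-10,-2 \right)}\right)^{2} = \left(\left(13 - \left(-3 + 3\right)\right) - 2\right)^{2} = \left(\left(13 - 0\right) - 2\right)^{2} = \left(\left(13 + 0\right) - 2\right)^{2} = \left(13 - 2\right)^{2} = 11^{2} = 121$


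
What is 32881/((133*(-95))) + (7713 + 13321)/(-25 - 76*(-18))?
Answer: 221605407/16968805 ≈ 13.060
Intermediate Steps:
32881/((133*(-95))) + (7713 + 13321)/(-25 - 76*(-18)) = 32881/(-12635) + 21034/(-25 + 1368) = 32881*(-1/12635) + 21034/1343 = -32881/12635 + 21034*(1/1343) = -32881/12635 + 21034/1343 = 221605407/16968805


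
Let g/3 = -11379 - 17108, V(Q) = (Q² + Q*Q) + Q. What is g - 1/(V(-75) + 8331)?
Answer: -1667002267/19506 ≈ -85461.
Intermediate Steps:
V(Q) = Q + 2*Q² (V(Q) = (Q² + Q²) + Q = 2*Q² + Q = Q + 2*Q²)
g = -85461 (g = 3*(-11379 - 17108) = 3*(-28487) = -85461)
g - 1/(V(-75) + 8331) = -85461 - 1/(-75*(1 + 2*(-75)) + 8331) = -85461 - 1/(-75*(1 - 150) + 8331) = -85461 - 1/(-75*(-149) + 8331) = -85461 - 1/(11175 + 8331) = -85461 - 1/19506 = -1667002267/19506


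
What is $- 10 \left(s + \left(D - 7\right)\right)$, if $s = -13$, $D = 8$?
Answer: $120$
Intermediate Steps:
$- 10 \left(s + \left(D - 7\right)\right) = - 10 \left(-13 + \left(8 - 7\right)\right) = - 10 \left(-13 + 1\right) = \left(-10\right) \left(-12\right) = 120$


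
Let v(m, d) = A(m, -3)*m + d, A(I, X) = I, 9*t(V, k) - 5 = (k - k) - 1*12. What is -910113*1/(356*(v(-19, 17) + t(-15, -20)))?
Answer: -8191017/1208620 ≈ -6.7772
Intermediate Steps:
t(V, k) = -7/9 (t(V, k) = 5/9 + ((k - k) - 1*12)/9 = 5/9 + (0 - 12)/9 = 5/9 + (⅑)*(-12) = 5/9 - 4/3 = -7/9)
v(m, d) = d + m² (v(m, d) = m*m + d = m² + d = d + m²)
-910113*1/(356*(v(-19, 17) + t(-15, -20))) = -910113*1/(356*((17 + (-19)²) - 7/9)) = -910113*1/(356*((17 + 361) - 7/9)) = -910113*1/(356*(378 - 7/9)) = -910113/(356*(3395/9)) = -910113/1208620/9 = -910113*9/1208620 = -8191017/1208620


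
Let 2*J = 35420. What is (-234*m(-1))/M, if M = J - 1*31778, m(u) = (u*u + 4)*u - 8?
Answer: -1521/7034 ≈ -0.21624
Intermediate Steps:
J = 17710 (J = (½)*35420 = 17710)
m(u) = -8 + u*(4 + u²) (m(u) = (u² + 4)*u - 8 = (4 + u²)*u - 8 = u*(4 + u²) - 8 = -8 + u*(4 + u²))
M = -14068 (M = 17710 - 1*31778 = 17710 - 31778 = -14068)
(-234*m(-1))/M = -234*(-8 + (-1)³ + 4*(-1))/(-14068) = -234*(-8 - 1 - 4)*(-1/14068) = -234*(-13)*(-1/14068) = 3042*(-1/14068) = -1521/7034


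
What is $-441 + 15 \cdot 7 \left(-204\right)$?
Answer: $-21861$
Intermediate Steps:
$-441 + 15 \cdot 7 \left(-204\right) = -441 + 105 \left(-204\right) = -441 - 21420 = -21861$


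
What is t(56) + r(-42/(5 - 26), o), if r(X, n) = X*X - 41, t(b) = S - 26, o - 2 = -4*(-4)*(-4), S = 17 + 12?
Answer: -34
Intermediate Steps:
S = 29
o = -62 (o = 2 - 4*(-4)*(-4) = 2 + 16*(-4) = 2 - 64 = -62)
t(b) = 3 (t(b) = 29 - 26 = 3)
r(X, n) = -41 + X² (r(X, n) = X² - 41 = -41 + X²)
t(56) + r(-42/(5 - 26), o) = 3 + (-41 + (-42/(5 - 26))²) = 3 + (-41 + (-42/(-21))²) = 3 + (-41 + (-42*(-1/21))²) = 3 + (-41 + 2²) = 3 + (-41 + 4) = 3 - 37 = -34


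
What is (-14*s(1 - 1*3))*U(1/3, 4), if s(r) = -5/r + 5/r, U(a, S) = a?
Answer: 0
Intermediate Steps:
s(r) = 0
(-14*s(1 - 1*3))*U(1/3, 4) = -14*0/3 = 0*(⅓) = 0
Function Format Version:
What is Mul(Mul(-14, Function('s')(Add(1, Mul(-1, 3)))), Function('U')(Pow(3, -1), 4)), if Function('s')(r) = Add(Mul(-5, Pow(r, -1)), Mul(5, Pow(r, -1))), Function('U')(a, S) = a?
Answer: 0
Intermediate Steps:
Function('s')(r) = 0
Mul(Mul(-14, Function('s')(Add(1, Mul(-1, 3)))), Function('U')(Pow(3, -1), 4)) = Mul(Mul(-14, 0), Pow(3, -1)) = Mul(0, Rational(1, 3)) = 0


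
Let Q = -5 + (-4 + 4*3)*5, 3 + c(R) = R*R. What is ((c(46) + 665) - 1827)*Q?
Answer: 33285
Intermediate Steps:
c(R) = -3 + R² (c(R) = -3 + R*R = -3 + R²)
Q = 35 (Q = -5 + (-4 + 12)*5 = -5 + 8*5 = -5 + 40 = 35)
((c(46) + 665) - 1827)*Q = (((-3 + 46²) + 665) - 1827)*35 = (((-3 + 2116) + 665) - 1827)*35 = ((2113 + 665) - 1827)*35 = (2778 - 1827)*35 = 951*35 = 33285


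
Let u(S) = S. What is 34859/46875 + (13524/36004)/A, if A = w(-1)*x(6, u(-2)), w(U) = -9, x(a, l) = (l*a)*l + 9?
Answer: 10336663972/13923421875 ≈ 0.74239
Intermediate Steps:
x(a, l) = 9 + a*l² (x(a, l) = (a*l)*l + 9 = a*l² + 9 = 9 + a*l²)
A = -297 (A = -9*(9 + 6*(-2)²) = -9*(9 + 6*4) = -9*(9 + 24) = -9*33 = -297)
34859/46875 + (13524/36004)/A = 34859/46875 + (13524/36004)/(-297) = 34859*(1/46875) + (13524*(1/36004))*(-1/297) = 34859/46875 + (3381/9001)*(-1/297) = 34859/46875 - 1127/891099 = 10336663972/13923421875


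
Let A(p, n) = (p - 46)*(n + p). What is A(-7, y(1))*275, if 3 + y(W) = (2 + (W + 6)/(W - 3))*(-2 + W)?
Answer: 247775/2 ≈ 1.2389e+5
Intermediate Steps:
y(W) = -3 + (-2 + W)*(2 + (6 + W)/(-3 + W)) (y(W) = -3 + (2 + (W + 6)/(W - 3))*(-2 + W) = -3 + (2 + (6 + W)/(-3 + W))*(-2 + W) = -3 + (-2 + W)*(2 + (6 + W)/(-3 + W)))
A(p, n) = (-46 + p)*(n + p)
A(-7, y(1))*275 = ((-7)**2 - 138*(3 + 1**2 - 3*1)/(-3 + 1) - 46*(-7) + (3*(3 + 1**2 - 3*1)/(-3 + 1))*(-7))*275 = (49 - 138*(3 + 1 - 3)/(-2) + 322 + (3*(3 + 1 - 3)/(-2))*(-7))*275 = (49 - 138*(-1)/2 + 322 + (3*(-1/2)*1)*(-7))*275 = (49 - 46*(-3/2) + 322 - 3/2*(-7))*275 = (49 + 69 + 322 + 21/2)*275 = (901/2)*275 = 247775/2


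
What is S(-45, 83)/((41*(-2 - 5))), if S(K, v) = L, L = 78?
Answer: -78/287 ≈ -0.27178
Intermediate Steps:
S(K, v) = 78
S(-45, 83)/((41*(-2 - 5))) = 78/((41*(-2 - 5))) = 78/((41*(-7))) = 78/(-287) = 78*(-1/287) = -78/287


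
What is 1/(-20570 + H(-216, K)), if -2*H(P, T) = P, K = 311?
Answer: -1/20462 ≈ -4.8871e-5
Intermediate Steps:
H(P, T) = -P/2
1/(-20570 + H(-216, K)) = 1/(-20570 - 1/2*(-216)) = 1/(-20570 + 108) = 1/(-20462) = -1/20462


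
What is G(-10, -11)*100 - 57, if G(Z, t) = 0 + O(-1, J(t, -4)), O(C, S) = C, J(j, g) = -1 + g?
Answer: -157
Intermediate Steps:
G(Z, t) = -1 (G(Z, t) = 0 - 1 = -1)
G(-10, -11)*100 - 57 = -1*100 - 57 = -100 - 57 = -157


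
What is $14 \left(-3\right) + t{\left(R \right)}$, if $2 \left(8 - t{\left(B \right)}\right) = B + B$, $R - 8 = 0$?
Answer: $-42$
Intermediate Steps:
$R = 8$ ($R = 8 + 0 = 8$)
$t{\left(B \right)} = 8 - B$ ($t{\left(B \right)} = 8 - \frac{B + B}{2} = 8 - \frac{2 B}{2} = 8 - B$)
$14 \left(-3\right) + t{\left(R \right)} = 14 \left(-3\right) + \left(8 - 8\right) = -42 + \left(8 - 8\right) = -42 + 0 = -42$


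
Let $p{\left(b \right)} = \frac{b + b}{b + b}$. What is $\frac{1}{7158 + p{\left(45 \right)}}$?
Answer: $\frac{1}{7159} \approx 0.00013968$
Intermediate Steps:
$p{\left(b \right)} = 1$ ($p{\left(b \right)} = \frac{2 b}{2 b} = 2 b \frac{1}{2 b} = 1$)
$\frac{1}{7158 + p{\left(45 \right)}} = \frac{1}{7158 + 1} = \frac{1}{7159}$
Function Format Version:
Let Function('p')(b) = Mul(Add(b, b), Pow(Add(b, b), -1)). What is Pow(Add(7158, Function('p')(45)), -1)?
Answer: Rational(1, 7159) ≈ 0.00013968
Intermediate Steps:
Function('p')(b) = 1 (Function('p')(b) = Mul(Mul(2, b), Pow(Mul(2, b), -1)) = Mul(Mul(2, b), Mul(Rational(1, 2), Pow(b, -1))) = 1)
Pow(Add(7158, Function('p')(45)), -1) = Pow(Add(7158, 1), -1) = Pow(7159, -1) = Rational(1, 7159)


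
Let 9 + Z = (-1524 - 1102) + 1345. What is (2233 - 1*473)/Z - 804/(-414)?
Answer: 1714/2967 ≈ 0.57769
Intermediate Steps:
Z = -1290 (Z = -9 + ((-1524 - 1102) + 1345) = -9 + (-2626 + 1345) = -9 - 1281 = -1290)
(2233 - 1*473)/Z - 804/(-414) = (2233 - 1*473)/(-1290) - 804/(-414) = (2233 - 473)*(-1/1290) - 804*(-1/414) = 1760*(-1/1290) + 134/69 = -176/129 + 134/69 = 1714/2967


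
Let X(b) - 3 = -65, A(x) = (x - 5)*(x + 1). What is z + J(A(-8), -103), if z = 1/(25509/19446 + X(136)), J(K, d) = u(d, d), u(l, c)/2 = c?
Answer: -81042968/393381 ≈ -206.02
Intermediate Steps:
u(l, c) = 2*c
A(x) = (1 + x)*(-5 + x) (A(x) = (-5 + x)*(1 + x) = (1 + x)*(-5 + x))
J(K, d) = 2*d
X(b) = -62 (X(b) = 3 - 65 = -62)
z = -6482/393381 (z = 1/(25509/19446 - 62) = 1/(25509*(1/19446) - 62) = 1/(8503/6482 - 62) = 1/(-393381/6482) = -6482/393381 ≈ -0.016478)
z + J(A(-8), -103) = -6482/393381 + 2*(-103) = -6482/393381 - 206 = -81042968/393381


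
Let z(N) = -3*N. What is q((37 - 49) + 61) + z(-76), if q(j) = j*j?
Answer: 2629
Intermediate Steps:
q(j) = j²
q((37 - 49) + 61) + z(-76) = ((37 - 49) + 61)² - 3*(-76) = (-12 + 61)² + 228 = 49² + 228 = 2401 + 228 = 2629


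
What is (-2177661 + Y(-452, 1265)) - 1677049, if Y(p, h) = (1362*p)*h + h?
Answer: -782617805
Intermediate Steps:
Y(p, h) = h + 1362*h*p (Y(p, h) = 1362*h*p + h = h + 1362*h*p)
(-2177661 + Y(-452, 1265)) - 1677049 = (-2177661 + 1265*(1 + 1362*(-452))) - 1677049 = (-2177661 + 1265*(1 - 615624)) - 1677049 = (-2177661 + 1265*(-615623)) - 1677049 = (-2177661 - 778763095) - 1677049 = -780940756 - 1677049 = -782617805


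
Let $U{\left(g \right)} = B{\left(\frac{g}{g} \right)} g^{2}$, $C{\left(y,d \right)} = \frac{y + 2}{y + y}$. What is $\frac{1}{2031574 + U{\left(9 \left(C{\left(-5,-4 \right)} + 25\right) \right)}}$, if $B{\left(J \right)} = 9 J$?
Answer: $\frac{100}{249819961} \approx 4.0029 \cdot 10^{-7}$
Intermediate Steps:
$C{\left(y,d \right)} = \frac{2 + y}{2 y}$
$U{\left(g \right)} = 9 g^{2}$ ($U{\left(g \right)} = 9 \frac{g}{g} g^{2} = 9 \cdot 1 g^{2} = 9 g^{2}$)
$\frac{1}{2031574 + U{\left(9 \left(C{\left(-5,-4 \right)} + 25\right) \right)}} = \frac{1}{2031574 + 9 \left(9 \left(\frac{2 - 5}{2 \left(-5\right)} + 25\right)\right)^{2}} = \frac{1}{2031574 + 9 \left(9 \left(\frac{1}{2} \left(- \frac{1}{5}\right) \left(-3\right) + 25\right)\right)^{2}} = \frac{1}{2031574 + 9 \left(9 \left(\frac{3}{10} + 25\right)\right)^{2}} = \frac{1}{2031574 + 9 \left(9 \cdot \frac{253}{10}\right)^{2}} = \frac{1}{2031574 + 9 \left(\frac{2277}{10}\right)^{2}} = \frac{1}{2031574 + 9 \cdot \frac{5184729}{100}} = \frac{1}{2031574 + \frac{46662561}{100}} = \frac{1}{\frac{249819961}{100}} = \frac{100}{249819961}$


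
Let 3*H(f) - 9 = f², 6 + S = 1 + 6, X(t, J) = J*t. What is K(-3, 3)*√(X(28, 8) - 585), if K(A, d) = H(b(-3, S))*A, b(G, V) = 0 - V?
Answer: -190*I ≈ -190.0*I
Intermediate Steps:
S = 1 (S = -6 + (1 + 6) = -6 + 7 = 1)
b(G, V) = -V
H(f) = 3 + f²/3
K(A, d) = 10*A/3 (K(A, d) = (3 + (-1*1)²/3)*A = (3 + (⅓)*(-1)²)*A = (3 + (⅓)*1)*A = (3 + ⅓)*A = 10*A/3)
K(-3, 3)*√(X(28, 8) - 585) = ((10/3)*(-3))*√(8*28 - 585) = -10*√(224 - 585) = -190*I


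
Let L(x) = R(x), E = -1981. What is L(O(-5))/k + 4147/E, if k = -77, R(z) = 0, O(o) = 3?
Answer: -4147/1981 ≈ -2.0934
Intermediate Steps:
L(x) = 0
L(O(-5))/k + 4147/E = 0/(-77) + 4147/(-1981) = 0*(-1/77) + 4147*(-1/1981) = 0 - 4147/1981 = -4147/1981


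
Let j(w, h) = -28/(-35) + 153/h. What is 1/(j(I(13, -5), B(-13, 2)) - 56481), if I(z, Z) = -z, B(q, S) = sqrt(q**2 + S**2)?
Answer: -244276865/13796805605348 - 3825*sqrt(173)/13796805605348 ≈ -1.7709e-5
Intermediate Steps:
B(q, S) = sqrt(S**2 + q**2)
j(w, h) = 4/5 + 153/h (j(w, h) = -28*(-1/35) + 153/h = 4/5 + 153/h)
1/(j(I(13, -5), B(-13, 2)) - 56481) = 1/((4/5 + 153/(sqrt(2**2 + (-13)**2))) - 56481) = 1/((4/5 + 153/(sqrt(4 + 169))) - 56481) = 1/((4/5 + 153/(sqrt(173))) - 56481) = 1/((4/5 + 153*(sqrt(173)/173)) - 56481) = 1/((4/5 + 153*sqrt(173)/173) - 56481) = 1/(-282401/5 + 153*sqrt(173)/173)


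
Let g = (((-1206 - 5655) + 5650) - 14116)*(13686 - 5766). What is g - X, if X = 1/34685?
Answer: -4210406600401/34685 ≈ -1.2139e+8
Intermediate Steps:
g = -121389840 (g = ((-6861 + 5650) - 14116)*7920 = (-1211 - 14116)*7920 = -15327*7920 = -121389840)
X = 1/34685 ≈ 2.8831e-5
g - X = -121389840 - 1*1/34685 = -121389840 - 1/34685 = -4210406600401/34685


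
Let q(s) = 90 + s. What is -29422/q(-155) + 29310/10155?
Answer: 20045704/44005 ≈ 455.53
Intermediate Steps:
-29422/q(-155) + 29310/10155 = -29422/(90 - 155) + 29310/10155 = -29422/(-65) + 29310*(1/10155) = -29422*(-1/65) + 1954/677 = 29422/65 + 1954/677 = 20045704/44005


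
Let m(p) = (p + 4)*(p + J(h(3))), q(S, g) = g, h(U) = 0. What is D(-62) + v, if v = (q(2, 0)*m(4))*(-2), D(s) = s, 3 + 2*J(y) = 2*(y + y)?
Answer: -62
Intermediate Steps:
J(y) = -3/2 + 2*y (J(y) = -3/2 + (2*(y + y))/2 = -3/2 + (2*(2*y))/2 = -3/2 + (4*y)/2 = -3/2 + 2*y)
m(p) = (4 + p)*(-3/2 + p) (m(p) = (p + 4)*(p + (-3/2 + 2*0)) = (4 + p)*(p + (-3/2 + 0)) = (4 + p)*(p - 3/2) = (4 + p)*(-3/2 + p))
v = 0 (v = (0*(-6 + 4² + (5/2)*4))*(-2) = (0*(-6 + 16 + 10))*(-2) = (0*20)*(-2) = 0*(-2) = 0)
D(-62) + v = -62 + 0 = -62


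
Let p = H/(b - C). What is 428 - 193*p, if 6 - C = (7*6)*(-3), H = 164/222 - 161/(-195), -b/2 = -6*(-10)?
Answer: 780359431/1818180 ≈ 429.20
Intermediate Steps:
b = -120 (b = -(-12)*(-10) = -2*60 = -120)
H = 11287/7215 (H = 164*(1/222) - 161*(-1/195) = 82/111 + 161/195 = 11287/7215 ≈ 1.5644)
C = 132 (C = 6 - 7*6*(-3) = 6 - 42*(-3) = 6 - 1*(-126) = 6 + 126 = 132)
p = -11287/1818180 (p = 11287/(7215*(-120 - 1*132)) = 11287/(7215*(-120 - 132)) = (11287/7215)/(-252) = (11287/7215)*(-1/252) = -11287/1818180 ≈ -0.0062079)
428 - 193*p = 428 - 193*(-11287/1818180) = 428 + 2178391/1818180 = 780359431/1818180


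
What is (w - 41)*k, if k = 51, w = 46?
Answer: 255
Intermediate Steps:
(w - 41)*k = (46 - 41)*51 = 5*51 = 255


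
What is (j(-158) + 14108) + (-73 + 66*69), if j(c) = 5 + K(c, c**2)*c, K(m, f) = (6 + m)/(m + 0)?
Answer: 18442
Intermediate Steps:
K(m, f) = (6 + m)/m
j(c) = 11 + c (j(c) = 5 + ((6 + c)/c)*c = 5 + (6 + c) = 11 + c)
(j(-158) + 14108) + (-73 + 66*69) = ((11 - 158) + 14108) + (-73 + 66*69) = (-147 + 14108) + (-73 + 4554) = 13961 + 4481 = 18442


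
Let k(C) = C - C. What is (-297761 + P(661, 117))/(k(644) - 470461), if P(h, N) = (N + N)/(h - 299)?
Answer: 53894624/85153441 ≈ 0.63291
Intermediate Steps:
P(h, N) = 2*N/(-299 + h) (P(h, N) = (2*N)/(-299 + h) = 2*N/(-299 + h))
k(C) = 0
(-297761 + P(661, 117))/(k(644) - 470461) = (-297761 + 2*117/(-299 + 661))/(0 - 470461) = (-297761 + 2*117/362)/(-470461) = (-297761 + 2*117*(1/362))*(-1/470461) = (-297761 + 117/181)*(-1/470461) = -53894624/181*(-1/470461) = 53894624/85153441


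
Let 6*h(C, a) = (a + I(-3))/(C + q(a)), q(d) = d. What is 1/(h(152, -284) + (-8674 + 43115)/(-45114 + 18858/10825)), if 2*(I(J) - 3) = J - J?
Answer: -16115226336/6585536477 ≈ -2.4471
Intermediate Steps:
I(J) = 3 (I(J) = 3 + (J - J)/2 = 3 + (1/2)*0 = 3 + 0 = 3)
h(C, a) = (3 + a)/(6*(C + a)) (h(C, a) = ((a + 3)/(C + a))/6 = ((3 + a)/(C + a))/6 = (3 + a)/(6*(C + a)))
1/(h(152, -284) + (-8674 + 43115)/(-45114 + 18858/10825)) = 1/((3 - 284)/(6*(152 - 284)) + (-8674 + 43115)/(-45114 + 18858/10825)) = 1/((1/6)*(-281)/(-132) + 34441/(-45114 + 18858*(1/10825))) = 1/((1/6)*(-1/132)*(-281) + 34441/(-45114 + 18858/10825)) = 1/(281/792 + 34441/(-488340192/10825)) = 1/(281/792 + 34441*(-10825/488340192)) = 1/(281/792 - 372823825/488340192) = 1/(-6585536477/16115226336) = -16115226336/6585536477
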